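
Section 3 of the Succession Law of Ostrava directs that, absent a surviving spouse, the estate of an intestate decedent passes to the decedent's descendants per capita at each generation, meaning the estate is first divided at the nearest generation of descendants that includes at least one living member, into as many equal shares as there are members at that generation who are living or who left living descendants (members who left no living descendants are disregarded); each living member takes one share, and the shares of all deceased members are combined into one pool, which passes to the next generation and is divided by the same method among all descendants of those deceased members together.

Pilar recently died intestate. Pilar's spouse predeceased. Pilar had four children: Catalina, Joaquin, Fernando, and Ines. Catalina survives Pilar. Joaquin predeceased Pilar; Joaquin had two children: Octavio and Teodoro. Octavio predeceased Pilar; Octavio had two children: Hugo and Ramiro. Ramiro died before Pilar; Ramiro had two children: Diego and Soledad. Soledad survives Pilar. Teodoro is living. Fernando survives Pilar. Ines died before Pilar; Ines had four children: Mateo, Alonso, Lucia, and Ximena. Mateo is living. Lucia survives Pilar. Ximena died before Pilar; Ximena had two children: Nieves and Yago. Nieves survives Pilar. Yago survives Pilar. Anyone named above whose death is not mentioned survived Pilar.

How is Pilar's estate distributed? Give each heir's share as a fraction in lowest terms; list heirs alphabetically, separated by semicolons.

There is no surviving spouse, so the entire estate passes to Pilar's descendants per capita at each generation.
At generation 1 (Catalina, Joaquin, Fernando, Ines) there are 4 shares of (1)/4 = 1/4 each.
Living: Catalina and Fernando — each takes 1/4.
Deceased: Joaquin and Ines. Their combined 1/2 is pooled and carried to generation 2.
At generation 2 (Octavio, Teodoro, Mateo, Alonso, Lucia, Ximena) there are 6 shares of (1/2)/6 = 1/12 each.
Living: Teodoro, Mateo, Alonso, and Lucia — each takes 1/12.
Deceased: Octavio and Ximena. Their combined 1/6 is pooled and carried to generation 3.
At generation 3 (Hugo, Ramiro, Nieves, Yago) there are 4 shares of (1/6)/4 = 1/24 each.
Living: Hugo, Nieves, and Yago — each takes 1/24.
Deceased: Ramiro. That 1/24 share is carried to generation 4.
At generation 4 (Diego, Soledad) there are 2 shares of (1/24)/2 = 1/48 each.
Living: Diego and Soledad — each takes 1/48.

Alonso 1/12; Catalina 1/4; Diego 1/48; Fernando 1/4; Hugo 1/24; Lucia 1/12; Mateo 1/12; Nieves 1/24; Soledad 1/48; Teodoro 1/12; Yago 1/24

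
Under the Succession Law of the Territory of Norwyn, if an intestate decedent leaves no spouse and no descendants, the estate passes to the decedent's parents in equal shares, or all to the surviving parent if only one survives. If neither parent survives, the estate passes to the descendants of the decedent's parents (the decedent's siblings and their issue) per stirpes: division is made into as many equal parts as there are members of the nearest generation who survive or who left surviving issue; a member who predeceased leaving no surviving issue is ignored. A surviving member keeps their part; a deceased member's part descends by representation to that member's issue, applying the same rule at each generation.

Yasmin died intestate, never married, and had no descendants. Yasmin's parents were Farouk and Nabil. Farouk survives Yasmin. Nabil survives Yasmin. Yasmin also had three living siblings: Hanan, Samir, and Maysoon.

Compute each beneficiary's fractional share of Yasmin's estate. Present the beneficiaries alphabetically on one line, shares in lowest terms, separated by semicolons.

Farouk 1/2; Nabil 1/2

Both parents survive, so Farouk and Nabil each take 1/2. The siblings take nothing because a surviving parent has priority.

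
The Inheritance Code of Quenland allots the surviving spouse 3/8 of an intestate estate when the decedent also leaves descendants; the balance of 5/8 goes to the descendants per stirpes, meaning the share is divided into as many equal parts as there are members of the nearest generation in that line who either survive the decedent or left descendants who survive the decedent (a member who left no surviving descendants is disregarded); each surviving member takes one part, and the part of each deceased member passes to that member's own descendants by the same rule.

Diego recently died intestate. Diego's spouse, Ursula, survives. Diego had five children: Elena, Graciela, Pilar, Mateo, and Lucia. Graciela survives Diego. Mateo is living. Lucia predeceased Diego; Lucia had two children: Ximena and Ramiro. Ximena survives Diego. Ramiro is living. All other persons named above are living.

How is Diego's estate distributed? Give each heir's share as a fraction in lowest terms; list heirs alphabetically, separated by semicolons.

Ursula, as surviving spouse, takes 3/8.
The remaining 5/8 passes to Diego's descendants per stirpes.
The 5/8 is divided into 5 equal shares of 1/8 among Elena, Graciela, Pilar, Mateo, Lucia.
Elena is living and takes 1/8.
Graciela is living and takes 1/8.
Pilar is living and takes 1/8.
Mateo is living and takes 1/8.
Lucia predeceased; the 1/8 allotted to Lucia's branch passes to Lucia's issue by representation.
The 1/8 is divided into 2 equal shares of 1/16 among Ximena, Ramiro.
Ximena is living and takes 1/16.
Ramiro is living and takes 1/16.

Elena 1/8; Graciela 1/8; Mateo 1/8; Pilar 1/8; Ramiro 1/16; Ursula 3/8; Ximena 1/16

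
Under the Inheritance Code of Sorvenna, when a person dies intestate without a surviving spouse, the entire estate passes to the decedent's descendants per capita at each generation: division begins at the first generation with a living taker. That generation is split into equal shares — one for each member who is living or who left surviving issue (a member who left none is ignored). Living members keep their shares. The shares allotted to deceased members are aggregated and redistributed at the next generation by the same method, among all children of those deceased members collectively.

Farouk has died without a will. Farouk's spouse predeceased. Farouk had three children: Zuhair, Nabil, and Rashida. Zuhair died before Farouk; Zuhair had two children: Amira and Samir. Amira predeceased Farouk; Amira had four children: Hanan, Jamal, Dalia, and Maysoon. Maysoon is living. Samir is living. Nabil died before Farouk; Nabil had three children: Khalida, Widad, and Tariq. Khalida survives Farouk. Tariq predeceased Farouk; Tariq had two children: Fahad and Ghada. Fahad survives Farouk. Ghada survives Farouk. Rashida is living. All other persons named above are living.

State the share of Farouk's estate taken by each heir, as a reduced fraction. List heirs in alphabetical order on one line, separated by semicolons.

Dalia 2/45; Fahad 2/45; Ghada 2/45; Hanan 2/45; Jamal 2/45; Khalida 2/15; Maysoon 2/45; Rashida 1/3; Samir 2/15; Widad 2/15

There is no surviving spouse, so the entire estate passes to Farouk's descendants per capita at each generation.
At generation 1 (Zuhair, Nabil, Rashida) there are 3 shares of (1)/3 = 1/3 each.
Living: Rashida — each takes 1/3.
Deceased: Zuhair and Nabil. Their combined 2/3 is pooled and carried to generation 2.
At generation 2 (Amira, Samir, Khalida, Widad, Tariq) there are 5 shares of (2/3)/5 = 2/15 each.
Living: Samir, Khalida, and Widad — each takes 2/15.
Deceased: Amira and Tariq. Their combined 4/15 is pooled and carried to generation 3.
At generation 3 (Hanan, Jamal, Dalia, Maysoon, Fahad, Ghada) there are 6 shares of (4/15)/6 = 2/45 each.
Living: Hanan, Jamal, Dalia, Maysoon, Fahad, and Ghada — each takes 2/45.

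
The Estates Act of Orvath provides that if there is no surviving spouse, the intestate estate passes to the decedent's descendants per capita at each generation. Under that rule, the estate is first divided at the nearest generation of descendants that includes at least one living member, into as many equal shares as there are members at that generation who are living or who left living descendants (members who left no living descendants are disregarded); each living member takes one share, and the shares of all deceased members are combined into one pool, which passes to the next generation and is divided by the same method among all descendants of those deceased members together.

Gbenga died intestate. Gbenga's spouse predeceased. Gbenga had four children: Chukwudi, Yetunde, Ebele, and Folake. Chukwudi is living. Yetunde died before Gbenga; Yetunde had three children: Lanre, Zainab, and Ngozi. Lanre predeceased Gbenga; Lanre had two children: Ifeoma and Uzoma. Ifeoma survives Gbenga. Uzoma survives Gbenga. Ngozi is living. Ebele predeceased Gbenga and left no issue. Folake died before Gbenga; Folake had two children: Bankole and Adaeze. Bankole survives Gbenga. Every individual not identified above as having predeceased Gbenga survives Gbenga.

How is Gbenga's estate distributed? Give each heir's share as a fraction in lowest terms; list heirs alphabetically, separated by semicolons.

There is no surviving spouse, so the entire estate passes to Gbenga's descendants per capita at each generation.
At generation 1 (Chukwudi, Yetunde, Folake) there are 3 shares of (1)/3 = 1/3 each.
Living: Chukwudi — each takes 1/3.
Deceased: Yetunde and Folake. Their combined 2/3 is pooled and carried to generation 2.
At generation 2 (Lanre, Zainab, Ngozi, Bankole, Adaeze) there are 5 shares of (2/3)/5 = 2/15 each.
Living: Zainab, Ngozi, Bankole, and Adaeze — each takes 2/15.
Deceased: Lanre. That 2/15 share is carried to generation 3.
At generation 3 (Ifeoma, Uzoma) there are 2 shares of (2/15)/2 = 1/15 each.
Living: Ifeoma and Uzoma — each takes 1/15.

Adaeze 2/15; Bankole 2/15; Chukwudi 1/3; Ifeoma 1/15; Ngozi 2/15; Uzoma 1/15; Zainab 2/15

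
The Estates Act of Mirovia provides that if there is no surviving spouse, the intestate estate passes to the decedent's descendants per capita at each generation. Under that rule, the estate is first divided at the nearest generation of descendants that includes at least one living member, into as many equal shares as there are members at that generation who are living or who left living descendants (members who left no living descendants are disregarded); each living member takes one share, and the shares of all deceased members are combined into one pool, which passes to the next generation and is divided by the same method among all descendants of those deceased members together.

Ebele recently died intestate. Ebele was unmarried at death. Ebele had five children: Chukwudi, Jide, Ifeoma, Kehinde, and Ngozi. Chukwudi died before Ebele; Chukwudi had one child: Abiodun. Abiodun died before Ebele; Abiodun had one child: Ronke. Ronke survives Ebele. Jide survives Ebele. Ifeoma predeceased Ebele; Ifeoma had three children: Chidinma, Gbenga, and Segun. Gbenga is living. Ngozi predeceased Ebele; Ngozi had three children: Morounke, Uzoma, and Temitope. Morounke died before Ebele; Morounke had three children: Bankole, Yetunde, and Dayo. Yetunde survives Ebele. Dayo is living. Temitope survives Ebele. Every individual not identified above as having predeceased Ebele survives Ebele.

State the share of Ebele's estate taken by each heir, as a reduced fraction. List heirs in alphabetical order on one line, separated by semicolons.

There is no surviving spouse, so the entire estate passes to Ebele's descendants per capita at each generation.
At generation 1 (Chukwudi, Jide, Ifeoma, Kehinde, Ngozi) there are 5 shares of (1)/5 = 1/5 each.
Living: Jide and Kehinde — each takes 1/5.
Deceased: Chukwudi, Ifeoma, and Ngozi. Their combined 3/5 is pooled and carried to generation 2.
At generation 2 (Abiodun, Chidinma, Gbenga, Segun, Morounke, Uzoma, Temitope) there are 7 shares of (3/5)/7 = 3/35 each.
Living: Chidinma, Gbenga, Segun, Uzoma, and Temitope — each takes 3/35.
Deceased: Abiodun and Morounke. Their combined 6/35 is pooled and carried to generation 3.
At generation 3 (Ronke, Bankole, Yetunde, Dayo) there are 4 shares of (6/35)/4 = 3/70 each.
Living: Ronke, Bankole, Yetunde, and Dayo — each takes 3/70.

Bankole 3/70; Chidinma 3/35; Dayo 3/70; Gbenga 3/35; Jide 1/5; Kehinde 1/5; Ronke 3/70; Segun 3/35; Temitope 3/35; Uzoma 3/35; Yetunde 3/70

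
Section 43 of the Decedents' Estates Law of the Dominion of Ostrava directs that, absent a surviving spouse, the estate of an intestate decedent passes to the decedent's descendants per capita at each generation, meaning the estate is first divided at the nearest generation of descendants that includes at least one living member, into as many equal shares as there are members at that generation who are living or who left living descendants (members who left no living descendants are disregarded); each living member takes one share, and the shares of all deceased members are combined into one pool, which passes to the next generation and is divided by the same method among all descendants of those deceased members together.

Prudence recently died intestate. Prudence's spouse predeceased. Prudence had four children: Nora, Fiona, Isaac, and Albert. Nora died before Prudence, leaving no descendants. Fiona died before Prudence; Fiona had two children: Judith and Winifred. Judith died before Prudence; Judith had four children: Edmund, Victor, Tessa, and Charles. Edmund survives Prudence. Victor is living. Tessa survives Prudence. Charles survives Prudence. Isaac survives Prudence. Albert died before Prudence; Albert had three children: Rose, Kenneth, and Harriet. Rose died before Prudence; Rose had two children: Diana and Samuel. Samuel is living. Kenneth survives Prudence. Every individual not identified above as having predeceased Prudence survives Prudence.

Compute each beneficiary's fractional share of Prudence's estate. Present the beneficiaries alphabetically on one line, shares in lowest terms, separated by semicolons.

There is no surviving spouse, so the entire estate passes to Prudence's descendants per capita at each generation.
At generation 1 (Fiona, Isaac, Albert) there are 3 shares of (1)/3 = 1/3 each.
Living: Isaac — each takes 1/3.
Deceased: Fiona and Albert. Their combined 2/3 is pooled and carried to generation 2.
At generation 2 (Judith, Winifred, Rose, Kenneth, Harriet) there are 5 shares of (2/3)/5 = 2/15 each.
Living: Winifred, Kenneth, and Harriet — each takes 2/15.
Deceased: Judith and Rose. Their combined 4/15 is pooled and carried to generation 3.
At generation 3 (Edmund, Victor, Tessa, Charles, Diana, Samuel) there are 6 shares of (4/15)/6 = 2/45 each.
Living: Edmund, Victor, Tessa, Charles, Diana, and Samuel — each takes 2/45.

Charles 2/45; Diana 2/45; Edmund 2/45; Harriet 2/15; Isaac 1/3; Kenneth 2/15; Samuel 2/45; Tessa 2/45; Victor 2/45; Winifred 2/15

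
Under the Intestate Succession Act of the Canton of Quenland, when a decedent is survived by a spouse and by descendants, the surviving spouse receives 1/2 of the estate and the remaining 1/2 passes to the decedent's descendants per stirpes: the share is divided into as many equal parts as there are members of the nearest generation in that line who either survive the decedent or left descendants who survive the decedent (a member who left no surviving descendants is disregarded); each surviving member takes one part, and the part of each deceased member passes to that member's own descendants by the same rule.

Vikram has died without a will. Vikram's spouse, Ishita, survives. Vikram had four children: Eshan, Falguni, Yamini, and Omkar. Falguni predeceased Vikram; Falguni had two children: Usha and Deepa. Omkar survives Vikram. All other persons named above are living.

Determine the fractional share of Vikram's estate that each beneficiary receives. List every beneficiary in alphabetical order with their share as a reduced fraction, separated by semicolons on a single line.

Ishita, as surviving spouse, takes 1/2.
The remaining 1/2 passes to Vikram's descendants per stirpes.
The 1/2 is divided into 4 equal shares of 1/8 among Eshan, Falguni, Yamini, Omkar.
Eshan is living and takes 1/8.
Falguni predeceased; the 1/8 allotted to Falguni's branch passes to Falguni's issue by representation.
The 1/8 is divided into 2 equal shares of 1/16 among Usha, Deepa.
Usha is living and takes 1/16.
Deepa is living and takes 1/16.
Yamini is living and takes 1/8.
Omkar is living and takes 1/8.

Deepa 1/16; Eshan 1/8; Ishita 1/2; Omkar 1/8; Usha 1/16; Yamini 1/8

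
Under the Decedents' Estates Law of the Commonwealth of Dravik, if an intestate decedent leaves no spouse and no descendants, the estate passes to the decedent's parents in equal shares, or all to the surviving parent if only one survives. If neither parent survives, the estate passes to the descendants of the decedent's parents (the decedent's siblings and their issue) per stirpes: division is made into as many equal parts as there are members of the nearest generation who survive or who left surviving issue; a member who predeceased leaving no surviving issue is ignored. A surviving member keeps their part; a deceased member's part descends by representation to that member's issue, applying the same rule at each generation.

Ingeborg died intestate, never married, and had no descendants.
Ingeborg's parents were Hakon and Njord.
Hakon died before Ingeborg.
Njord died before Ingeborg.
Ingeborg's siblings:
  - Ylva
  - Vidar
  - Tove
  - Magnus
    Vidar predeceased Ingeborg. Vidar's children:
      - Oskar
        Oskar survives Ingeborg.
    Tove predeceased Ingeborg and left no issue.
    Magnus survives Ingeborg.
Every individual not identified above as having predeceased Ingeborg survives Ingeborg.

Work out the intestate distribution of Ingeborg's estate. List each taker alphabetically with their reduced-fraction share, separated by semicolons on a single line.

Magnus 1/3; Oskar 1/3; Ylva 1/3

Neither parent survives and there are no descendants, so the estate passes to Ingeborg's siblings and their issue per stirpes.
Tove left no surviving issue, so that branch lapses and is disregarded.
The estate is divided into 3 equal shares of 1/3 among Ylva, Vidar, Magnus.
Ylva is living and takes 1/3.
Vidar predeceased; the 1/3 allotted to Vidar's branch passes to Vidar's issue by representation.
Oskar is the sole taker at this level and receives the full 1/3.
Magnus is living and takes 1/3.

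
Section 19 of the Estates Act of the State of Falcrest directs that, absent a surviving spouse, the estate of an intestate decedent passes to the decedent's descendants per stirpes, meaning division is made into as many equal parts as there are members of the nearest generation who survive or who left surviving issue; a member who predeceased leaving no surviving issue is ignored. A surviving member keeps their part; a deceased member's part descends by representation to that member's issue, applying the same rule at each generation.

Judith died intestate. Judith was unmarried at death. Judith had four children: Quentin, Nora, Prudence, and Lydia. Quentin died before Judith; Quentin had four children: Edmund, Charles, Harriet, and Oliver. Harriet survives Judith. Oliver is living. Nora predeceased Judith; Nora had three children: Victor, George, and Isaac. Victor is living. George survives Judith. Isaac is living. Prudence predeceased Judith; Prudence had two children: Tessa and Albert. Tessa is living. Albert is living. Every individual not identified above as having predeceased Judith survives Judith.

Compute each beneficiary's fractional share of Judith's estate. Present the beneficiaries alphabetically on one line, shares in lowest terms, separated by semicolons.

There is no surviving spouse, so the entire estate passes to Judith's descendants per stirpes.
The estate is divided into 4 equal shares of 1/4 among Quentin, Nora, Prudence, Lydia.
Quentin predeceased; the 1/4 allotted to Quentin's branch passes to Quentin's issue by representation.
The 1/4 is divided into 4 equal shares of 1/16 among Edmund, Charles, Harriet, Oliver.
Edmund is living and takes 1/16.
Charles is living and takes 1/16.
Harriet is living and takes 1/16.
Oliver is living and takes 1/16.
Nora predeceased; the 1/4 allotted to Nora's branch passes to Nora's issue by representation.
The 1/4 is divided into 3 equal shares of 1/12 among Victor, George, Isaac.
Victor is living and takes 1/12.
George is living and takes 1/12.
Isaac is living and takes 1/12.
Prudence predeceased; the 1/4 allotted to Prudence's branch passes to Prudence's issue by representation.
The 1/4 is divided into 2 equal shares of 1/8 among Tessa, Albert.
Tessa is living and takes 1/8.
Albert is living and takes 1/8.
Lydia is living and takes 1/4.

Albert 1/8; Charles 1/16; Edmund 1/16; George 1/12; Harriet 1/16; Isaac 1/12; Lydia 1/4; Oliver 1/16; Tessa 1/8; Victor 1/12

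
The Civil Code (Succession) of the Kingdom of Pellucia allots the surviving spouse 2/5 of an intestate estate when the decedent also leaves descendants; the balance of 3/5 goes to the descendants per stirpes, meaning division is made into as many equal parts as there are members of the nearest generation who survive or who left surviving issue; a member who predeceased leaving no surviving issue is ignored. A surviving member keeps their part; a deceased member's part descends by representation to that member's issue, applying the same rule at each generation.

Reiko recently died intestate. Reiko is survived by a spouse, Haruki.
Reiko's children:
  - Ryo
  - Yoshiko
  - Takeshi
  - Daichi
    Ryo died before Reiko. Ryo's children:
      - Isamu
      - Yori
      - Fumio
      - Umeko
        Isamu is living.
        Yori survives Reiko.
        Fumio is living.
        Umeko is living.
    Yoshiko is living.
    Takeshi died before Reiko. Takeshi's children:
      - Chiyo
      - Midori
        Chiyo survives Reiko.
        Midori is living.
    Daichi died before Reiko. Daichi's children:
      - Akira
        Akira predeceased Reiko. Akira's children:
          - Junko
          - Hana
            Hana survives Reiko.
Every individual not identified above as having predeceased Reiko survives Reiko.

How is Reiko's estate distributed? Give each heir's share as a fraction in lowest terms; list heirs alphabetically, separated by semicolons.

Chiyo 3/40; Fumio 3/80; Hana 3/40; Haruki 2/5; Isamu 3/80; Junko 3/40; Midori 3/40; Umeko 3/80; Yori 3/80; Yoshiko 3/20

Haruki, as surviving spouse, takes 2/5.
The remaining 3/5 passes to Reiko's descendants per stirpes.
The 3/5 is divided into 4 equal shares of 3/20 among Ryo, Yoshiko, Takeshi, Daichi.
Ryo predeceased; the 3/20 allotted to Ryo's branch passes to Ryo's issue by representation.
The 3/20 is divided into 4 equal shares of 3/80 among Isamu, Yori, Fumio, Umeko.
Isamu is living and takes 3/80.
Yori is living and takes 3/80.
Fumio is living and takes 3/80.
Umeko is living and takes 3/80.
Yoshiko is living and takes 3/20.
Takeshi predeceased; the 3/20 allotted to Takeshi's branch passes to Takeshi's issue by representation.
The 3/20 is divided into 2 equal shares of 3/40 among Chiyo, Midori.
Chiyo is living and takes 3/40.
Midori is living and takes 3/40.
Daichi predeceased; the 3/20 allotted to Daichi's branch passes to Daichi's issue by representation.
Akira's line is the sole branch at this level, so the full 3/20 passes to Akira's issue by representation.
The 3/20 is divided into 2 equal shares of 3/40 among Junko, Hana.
Junko is living and takes 3/40.
Hana is living and takes 3/40.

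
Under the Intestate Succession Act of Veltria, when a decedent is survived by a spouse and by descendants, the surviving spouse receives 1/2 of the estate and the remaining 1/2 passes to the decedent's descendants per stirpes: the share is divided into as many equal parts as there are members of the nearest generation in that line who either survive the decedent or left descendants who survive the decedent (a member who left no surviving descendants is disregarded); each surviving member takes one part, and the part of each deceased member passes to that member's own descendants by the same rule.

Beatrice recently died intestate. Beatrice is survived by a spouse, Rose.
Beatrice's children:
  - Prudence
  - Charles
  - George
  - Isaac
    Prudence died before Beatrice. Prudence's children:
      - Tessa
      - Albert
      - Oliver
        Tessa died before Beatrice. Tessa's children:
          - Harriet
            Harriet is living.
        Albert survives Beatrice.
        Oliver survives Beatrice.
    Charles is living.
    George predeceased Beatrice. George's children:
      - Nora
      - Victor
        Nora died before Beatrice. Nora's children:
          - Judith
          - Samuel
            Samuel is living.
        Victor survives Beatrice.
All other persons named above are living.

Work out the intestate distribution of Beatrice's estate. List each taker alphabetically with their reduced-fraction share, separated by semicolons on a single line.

Albert 1/24; Charles 1/8; Harriet 1/24; Isaac 1/8; Judith 1/32; Oliver 1/24; Rose 1/2; Samuel 1/32; Victor 1/16

Rose, as surviving spouse, takes 1/2.
The remaining 1/2 passes to Beatrice's descendants per stirpes.
The 1/2 is divided into 4 equal shares of 1/8 among Prudence, Charles, George, Isaac.
Prudence predeceased; the 1/8 allotted to Prudence's branch passes to Prudence's issue by representation.
The 1/8 is divided into 3 equal shares of 1/24 among Tessa, Albert, Oliver.
Tessa predeceased; the 1/24 allotted to Tessa's branch passes to Tessa's issue by representation.
Harriet is the sole taker at this level and receives the full 1/24.
Albert is living and takes 1/24.
Oliver is living and takes 1/24.
Charles is living and takes 1/8.
George predeceased; the 1/8 allotted to George's branch passes to George's issue by representation.
The 1/8 is divided into 2 equal shares of 1/16 among Nora, Victor.
Nora predeceased; the 1/16 allotted to Nora's branch passes to Nora's issue by representation.
The 1/16 is divided into 2 equal shares of 1/32 among Judith, Samuel.
Judith is living and takes 1/32.
Samuel is living and takes 1/32.
Victor is living and takes 1/16.
Isaac is living and takes 1/8.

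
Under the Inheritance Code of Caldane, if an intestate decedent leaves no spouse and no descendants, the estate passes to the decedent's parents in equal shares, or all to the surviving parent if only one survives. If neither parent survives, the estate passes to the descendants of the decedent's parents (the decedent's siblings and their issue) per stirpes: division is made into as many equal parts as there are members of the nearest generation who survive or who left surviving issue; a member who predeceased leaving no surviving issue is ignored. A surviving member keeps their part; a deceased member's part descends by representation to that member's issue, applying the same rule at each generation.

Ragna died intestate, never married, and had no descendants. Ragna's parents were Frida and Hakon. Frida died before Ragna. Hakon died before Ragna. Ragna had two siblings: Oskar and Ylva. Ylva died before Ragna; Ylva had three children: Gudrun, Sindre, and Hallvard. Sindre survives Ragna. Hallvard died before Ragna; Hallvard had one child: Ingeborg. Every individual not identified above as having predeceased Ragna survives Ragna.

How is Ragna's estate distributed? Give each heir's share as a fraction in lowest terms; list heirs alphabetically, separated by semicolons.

Neither parent survives and there are no descendants, so the estate passes to Ragna's siblings and their issue per stirpes.
The estate is divided into 2 equal shares of 1/2 among Oskar, Ylva.
Oskar is living and takes 1/2.
Ylva predeceased; the 1/2 allotted to Ylva's branch passes to Ylva's issue by representation.
The 1/2 is divided into 3 equal shares of 1/6 among Gudrun, Sindre, Hallvard.
Gudrun is living and takes 1/6.
Sindre is living and takes 1/6.
Hallvard predeceased; the 1/6 allotted to Hallvard's branch passes to Hallvard's issue by representation.
Ingeborg is the sole taker at this level and receives the full 1/6.

Gudrun 1/6; Ingeborg 1/6; Oskar 1/2; Sindre 1/6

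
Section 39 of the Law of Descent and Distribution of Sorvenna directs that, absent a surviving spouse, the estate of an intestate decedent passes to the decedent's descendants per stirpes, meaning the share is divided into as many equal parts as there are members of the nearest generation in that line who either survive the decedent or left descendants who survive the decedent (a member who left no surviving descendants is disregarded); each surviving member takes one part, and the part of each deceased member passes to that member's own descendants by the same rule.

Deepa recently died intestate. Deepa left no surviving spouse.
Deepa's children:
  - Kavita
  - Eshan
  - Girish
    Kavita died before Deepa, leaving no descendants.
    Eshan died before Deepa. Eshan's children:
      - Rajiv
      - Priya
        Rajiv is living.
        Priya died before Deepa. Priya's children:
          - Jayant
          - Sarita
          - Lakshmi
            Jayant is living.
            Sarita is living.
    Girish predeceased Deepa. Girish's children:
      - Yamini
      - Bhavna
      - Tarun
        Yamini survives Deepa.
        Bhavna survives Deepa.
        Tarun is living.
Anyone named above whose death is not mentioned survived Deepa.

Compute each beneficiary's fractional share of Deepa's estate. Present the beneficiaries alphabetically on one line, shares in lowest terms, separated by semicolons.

Bhavna 1/6; Jayant 1/12; Lakshmi 1/12; Rajiv 1/4; Sarita 1/12; Tarun 1/6; Yamini 1/6

There is no surviving spouse, so the entire estate passes to Deepa's descendants per stirpes.
Kavita left no surviving issue, so that branch lapses and is disregarded.
The estate is divided into 2 equal shares of 1/2 among Eshan, Girish.
Eshan predeceased; the 1/2 allotted to Eshan's branch passes to Eshan's issue by representation.
The 1/2 is divided into 2 equal shares of 1/4 among Rajiv, Priya.
Rajiv is living and takes 1/4.
Priya predeceased; the 1/4 allotted to Priya's branch passes to Priya's issue by representation.
The 1/4 is divided into 3 equal shares of 1/12 among Jayant, Sarita, Lakshmi.
Jayant is living and takes 1/12.
Sarita is living and takes 1/12.
Lakshmi is living and takes 1/12.
Girish predeceased; the 1/2 allotted to Girish's branch passes to Girish's issue by representation.
The 1/2 is divided into 3 equal shares of 1/6 among Yamini, Bhavna, Tarun.
Yamini is living and takes 1/6.
Bhavna is living and takes 1/6.
Tarun is living and takes 1/6.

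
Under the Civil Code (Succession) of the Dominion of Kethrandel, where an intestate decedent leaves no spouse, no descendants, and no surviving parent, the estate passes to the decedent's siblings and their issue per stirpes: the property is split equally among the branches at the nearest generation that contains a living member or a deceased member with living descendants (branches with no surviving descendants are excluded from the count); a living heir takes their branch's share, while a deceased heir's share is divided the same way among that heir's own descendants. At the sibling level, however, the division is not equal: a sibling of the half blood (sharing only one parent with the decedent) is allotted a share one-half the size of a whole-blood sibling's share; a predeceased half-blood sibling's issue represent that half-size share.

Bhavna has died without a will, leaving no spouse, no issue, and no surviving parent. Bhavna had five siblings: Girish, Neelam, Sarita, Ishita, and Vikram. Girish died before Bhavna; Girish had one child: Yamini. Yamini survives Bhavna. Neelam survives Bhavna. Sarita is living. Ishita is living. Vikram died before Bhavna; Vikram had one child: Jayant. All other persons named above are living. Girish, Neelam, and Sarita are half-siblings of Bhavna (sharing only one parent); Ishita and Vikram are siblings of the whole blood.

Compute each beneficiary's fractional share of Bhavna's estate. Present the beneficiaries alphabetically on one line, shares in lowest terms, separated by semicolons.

No spouse, descendants, or parent survives, so the estate passes to Bhavna's siblings per stirpes.
Half-blood siblings count for one-half the weight of whole-blood siblings at the initial division.
Dividing 1 in proportion to weights (total weight 7/2): Girish (weight 1/2) → 1/7; Neelam (weight 1/2) → 1/7; Sarita (weight 1/2) → 1/7; Ishita (weight 1) → 2/7; Vikram (weight 1) → 2/7.
Girish predeceased; the 1/7 allotted to Girish's branch passes to Girish's issue by representation.
Yamini is the sole taker at this level and receives the full 1/7.
Neelam is living and takes 1/7.
Sarita is living and takes 1/7.
Ishita is living and takes 2/7.
Vikram predeceased; the 2/7 allotted to Vikram's branch passes to Vikram's issue by representation.
Jayant is the sole taker at this level and receives the full 2/7.

Ishita 2/7; Jayant 2/7; Neelam 1/7; Sarita 1/7; Yamini 1/7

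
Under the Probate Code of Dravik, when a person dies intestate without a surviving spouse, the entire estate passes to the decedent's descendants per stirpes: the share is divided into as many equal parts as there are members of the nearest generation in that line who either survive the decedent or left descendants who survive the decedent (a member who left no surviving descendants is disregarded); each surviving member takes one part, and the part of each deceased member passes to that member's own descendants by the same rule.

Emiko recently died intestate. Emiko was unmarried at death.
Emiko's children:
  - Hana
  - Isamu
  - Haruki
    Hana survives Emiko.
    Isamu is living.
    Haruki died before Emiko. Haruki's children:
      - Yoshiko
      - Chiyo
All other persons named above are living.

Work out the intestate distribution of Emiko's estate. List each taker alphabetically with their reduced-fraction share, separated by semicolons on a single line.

There is no surviving spouse, so the entire estate passes to Emiko's descendants per stirpes.
The estate is divided into 3 equal shares of 1/3 among Hana, Isamu, Haruki.
Hana is living and takes 1/3.
Isamu is living and takes 1/3.
Haruki predeceased; the 1/3 allotted to Haruki's branch passes to Haruki's issue by representation.
The 1/3 is divided into 2 equal shares of 1/6 among Yoshiko, Chiyo.
Yoshiko is living and takes 1/6.
Chiyo is living and takes 1/6.

Chiyo 1/6; Hana 1/3; Isamu 1/3; Yoshiko 1/6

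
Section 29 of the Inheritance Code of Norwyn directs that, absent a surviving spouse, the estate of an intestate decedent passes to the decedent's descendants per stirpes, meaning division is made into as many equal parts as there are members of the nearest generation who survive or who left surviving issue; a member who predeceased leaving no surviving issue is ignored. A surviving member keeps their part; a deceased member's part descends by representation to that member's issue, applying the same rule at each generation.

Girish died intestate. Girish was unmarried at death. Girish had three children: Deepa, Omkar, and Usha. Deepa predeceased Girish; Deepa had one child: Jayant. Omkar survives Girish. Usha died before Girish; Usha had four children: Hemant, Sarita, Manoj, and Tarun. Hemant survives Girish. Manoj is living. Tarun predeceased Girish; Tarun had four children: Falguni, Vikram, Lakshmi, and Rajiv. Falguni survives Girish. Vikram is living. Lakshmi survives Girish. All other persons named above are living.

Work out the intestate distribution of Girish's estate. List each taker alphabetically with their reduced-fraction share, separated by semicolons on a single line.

There is no surviving spouse, so the entire estate passes to Girish's descendants per stirpes.
The estate is divided into 3 equal shares of 1/3 among Deepa, Omkar, Usha.
Deepa predeceased; the 1/3 allotted to Deepa's branch passes to Deepa's issue by representation.
Jayant is the sole taker at this level and receives the full 1/3.
Omkar is living and takes 1/3.
Usha predeceased; the 1/3 allotted to Usha's branch passes to Usha's issue by representation.
The 1/3 is divided into 4 equal shares of 1/12 among Hemant, Sarita, Manoj, Tarun.
Hemant is living and takes 1/12.
Sarita is living and takes 1/12.
Manoj is living and takes 1/12.
Tarun predeceased; the 1/12 allotted to Tarun's branch passes to Tarun's issue by representation.
The 1/12 is divided into 4 equal shares of 1/48 among Falguni, Vikram, Lakshmi, Rajiv.
Falguni is living and takes 1/48.
Vikram is living and takes 1/48.
Lakshmi is living and takes 1/48.
Rajiv is living and takes 1/48.

Falguni 1/48; Hemant 1/12; Jayant 1/3; Lakshmi 1/48; Manoj 1/12; Omkar 1/3; Rajiv 1/48; Sarita 1/12; Vikram 1/48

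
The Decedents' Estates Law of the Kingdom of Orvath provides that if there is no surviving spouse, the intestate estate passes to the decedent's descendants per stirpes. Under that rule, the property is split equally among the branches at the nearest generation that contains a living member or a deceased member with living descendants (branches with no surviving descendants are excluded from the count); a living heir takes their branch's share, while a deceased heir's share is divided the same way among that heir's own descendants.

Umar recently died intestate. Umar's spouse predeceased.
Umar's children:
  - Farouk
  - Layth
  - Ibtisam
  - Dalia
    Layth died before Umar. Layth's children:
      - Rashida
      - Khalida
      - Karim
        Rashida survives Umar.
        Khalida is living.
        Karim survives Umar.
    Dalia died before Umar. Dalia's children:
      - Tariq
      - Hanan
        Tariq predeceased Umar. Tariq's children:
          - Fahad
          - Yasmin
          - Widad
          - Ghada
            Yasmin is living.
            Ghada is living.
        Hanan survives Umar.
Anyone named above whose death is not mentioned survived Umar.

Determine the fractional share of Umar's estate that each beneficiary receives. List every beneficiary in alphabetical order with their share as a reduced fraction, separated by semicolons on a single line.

There is no surviving spouse, so the entire estate passes to Umar's descendants per stirpes.
The estate is divided into 4 equal shares of 1/4 among Farouk, Layth, Ibtisam, Dalia.
Farouk is living and takes 1/4.
Layth predeceased; the 1/4 allotted to Layth's branch passes to Layth's issue by representation.
The 1/4 is divided into 3 equal shares of 1/12 among Rashida, Khalida, Karim.
Rashida is living and takes 1/12.
Khalida is living and takes 1/12.
Karim is living and takes 1/12.
Ibtisam is living and takes 1/4.
Dalia predeceased; the 1/4 allotted to Dalia's branch passes to Dalia's issue by representation.
The 1/4 is divided into 2 equal shares of 1/8 among Tariq, Hanan.
Tariq predeceased; the 1/8 allotted to Tariq's branch passes to Tariq's issue by representation.
The 1/8 is divided into 4 equal shares of 1/32 among Fahad, Yasmin, Widad, Ghada.
Fahad is living and takes 1/32.
Yasmin is living and takes 1/32.
Widad is living and takes 1/32.
Ghada is living and takes 1/32.
Hanan is living and takes 1/8.

Fahad 1/32; Farouk 1/4; Ghada 1/32; Hanan 1/8; Ibtisam 1/4; Karim 1/12; Khalida 1/12; Rashida 1/12; Widad 1/32; Yasmin 1/32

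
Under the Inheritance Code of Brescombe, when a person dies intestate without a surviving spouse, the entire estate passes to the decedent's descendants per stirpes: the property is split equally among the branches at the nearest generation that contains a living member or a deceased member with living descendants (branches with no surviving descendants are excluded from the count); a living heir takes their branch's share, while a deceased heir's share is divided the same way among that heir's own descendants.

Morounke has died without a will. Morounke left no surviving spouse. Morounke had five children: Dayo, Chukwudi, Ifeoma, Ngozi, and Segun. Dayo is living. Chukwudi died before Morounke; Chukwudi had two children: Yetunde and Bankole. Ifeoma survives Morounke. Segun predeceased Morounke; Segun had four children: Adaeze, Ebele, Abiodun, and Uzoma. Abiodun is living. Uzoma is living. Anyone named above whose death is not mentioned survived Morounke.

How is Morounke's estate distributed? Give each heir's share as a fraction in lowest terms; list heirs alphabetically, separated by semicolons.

There is no surviving spouse, so the entire estate passes to Morounke's descendants per stirpes.
The estate is divided into 5 equal shares of 1/5 among Dayo, Chukwudi, Ifeoma, Ngozi, Segun.
Dayo is living and takes 1/5.
Chukwudi predeceased; the 1/5 allotted to Chukwudi's branch passes to Chukwudi's issue by representation.
The 1/5 is divided into 2 equal shares of 1/10 among Yetunde, Bankole.
Yetunde is living and takes 1/10.
Bankole is living and takes 1/10.
Ifeoma is living and takes 1/5.
Ngozi is living and takes 1/5.
Segun predeceased; the 1/5 allotted to Segun's branch passes to Segun's issue by representation.
The 1/5 is divided into 4 equal shares of 1/20 among Adaeze, Ebele, Abiodun, Uzoma.
Adaeze is living and takes 1/20.
Ebele is living and takes 1/20.
Abiodun is living and takes 1/20.
Uzoma is living and takes 1/20.

Abiodun 1/20; Adaeze 1/20; Bankole 1/10; Dayo 1/5; Ebele 1/20; Ifeoma 1/5; Ngozi 1/5; Uzoma 1/20; Yetunde 1/10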